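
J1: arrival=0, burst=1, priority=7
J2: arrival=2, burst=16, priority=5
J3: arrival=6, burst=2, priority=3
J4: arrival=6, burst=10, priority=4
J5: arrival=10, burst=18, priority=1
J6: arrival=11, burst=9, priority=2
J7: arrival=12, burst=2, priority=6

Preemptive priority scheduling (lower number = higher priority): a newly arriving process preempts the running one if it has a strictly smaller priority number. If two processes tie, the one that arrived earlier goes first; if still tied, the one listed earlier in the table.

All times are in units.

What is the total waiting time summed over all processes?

130

Timeline: | J1 0-1 | idle 1-2 | J2 2-6 | J3 6-8 | J4 8-10 | J5 10-28 | J6 28-37 | J4 37-45 | J2 45-57 | J7 57-59 |
Completion: J1=1  J2=57  J3=8  J4=45  J5=28  J6=37  J7=59
Waiting = turnaround − burst: J1=0, J2=39, J3=0, J4=29, J5=0, J6=17, J7=45
Total waiting = 0 + 39 + 0 + 29 + 0 + 17 + 45 = 130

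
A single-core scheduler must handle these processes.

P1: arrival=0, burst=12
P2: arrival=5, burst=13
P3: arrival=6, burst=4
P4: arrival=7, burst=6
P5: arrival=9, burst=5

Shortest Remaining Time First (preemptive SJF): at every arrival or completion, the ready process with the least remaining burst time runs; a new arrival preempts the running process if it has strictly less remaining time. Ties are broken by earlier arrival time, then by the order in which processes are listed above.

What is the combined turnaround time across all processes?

86

Gantt: | P1 0-6 | P3 6-10 | P5 10-15 | P1 15-21 | P4 21-27 | P2 27-40 |
Completion: P1=21  P2=40  P3=10  P4=27  P5=15
Turnaround (C−A): P1=21  P2=35  P3=4  P4=20  P5=6
Turnaround = completion − arrival: P1=21, P2=35, P3=4, P4=20, P5=6
Total turnaround = 21 + 35 + 4 + 20 + 6 = 86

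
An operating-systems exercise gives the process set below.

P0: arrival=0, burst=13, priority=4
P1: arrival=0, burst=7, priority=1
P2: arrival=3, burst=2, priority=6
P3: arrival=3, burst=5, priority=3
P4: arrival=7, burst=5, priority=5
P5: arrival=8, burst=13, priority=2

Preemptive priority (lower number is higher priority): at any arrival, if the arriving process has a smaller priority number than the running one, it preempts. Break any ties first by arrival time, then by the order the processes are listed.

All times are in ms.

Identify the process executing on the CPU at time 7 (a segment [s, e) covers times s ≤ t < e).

Timeline: | P1 0-7 | P3 7-8 | P5 8-21 | P3 21-25 | P0 25-38 | P4 38-43 | P2 43-45 |
Completion: P0=38  P1=7  P2=45  P3=25  P4=43  P5=21
Turnaround (C−A): P0=38  P1=7  P2=42  P3=22  P4=36  P5=13

P3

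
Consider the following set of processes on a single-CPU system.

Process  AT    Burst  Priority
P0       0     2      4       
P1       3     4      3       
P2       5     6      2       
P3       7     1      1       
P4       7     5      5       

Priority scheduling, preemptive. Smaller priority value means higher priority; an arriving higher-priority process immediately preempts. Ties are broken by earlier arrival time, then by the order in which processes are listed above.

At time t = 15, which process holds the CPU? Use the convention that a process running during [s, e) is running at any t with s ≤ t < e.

P4

Schedule: | P0 0-2 | idle 2-3 | P1 3-5 | P2 5-7 | P3 7-8 | P2 8-12 | P1 12-14 | P4 14-19 |
Completion: P0=2  P1=14  P2=12  P3=8  P4=19
Turnaround (C−A): P0=2  P1=11  P2=7  P3=1  P4=12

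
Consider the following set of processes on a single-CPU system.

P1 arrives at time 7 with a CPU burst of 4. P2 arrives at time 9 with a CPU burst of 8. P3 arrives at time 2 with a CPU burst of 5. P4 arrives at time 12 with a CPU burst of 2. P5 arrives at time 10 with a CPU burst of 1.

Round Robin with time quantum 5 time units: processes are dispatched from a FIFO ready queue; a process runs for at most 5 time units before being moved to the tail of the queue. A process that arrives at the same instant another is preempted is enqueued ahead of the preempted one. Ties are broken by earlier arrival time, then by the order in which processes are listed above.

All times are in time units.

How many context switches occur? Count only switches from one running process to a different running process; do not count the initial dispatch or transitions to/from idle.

Gantt: | idle 0-2 | P3 2-7 | P1 7-11 | P2 11-16 | P5 16-17 | P4 17-19 | P2 19-22 |
Completion: P1=11  P2=22  P3=7  P4=19  P5=17

5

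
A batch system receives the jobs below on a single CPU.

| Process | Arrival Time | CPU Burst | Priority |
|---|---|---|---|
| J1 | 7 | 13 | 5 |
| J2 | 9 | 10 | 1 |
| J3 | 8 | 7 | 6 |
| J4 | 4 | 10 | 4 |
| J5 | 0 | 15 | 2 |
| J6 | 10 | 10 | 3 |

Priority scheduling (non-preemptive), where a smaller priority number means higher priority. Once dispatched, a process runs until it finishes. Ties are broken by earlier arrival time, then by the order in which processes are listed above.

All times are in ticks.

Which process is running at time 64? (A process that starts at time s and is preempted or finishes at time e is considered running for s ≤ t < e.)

J3

Gantt: | J5 0-15 | J2 15-25 | J6 25-35 | J4 35-45 | J1 45-58 | J3 58-65 |
Completion: J1=58  J2=25  J3=65  J4=45  J5=15  J6=35
Turnaround (C−A): J1=51  J2=16  J3=57  J4=41  J5=15  J6=25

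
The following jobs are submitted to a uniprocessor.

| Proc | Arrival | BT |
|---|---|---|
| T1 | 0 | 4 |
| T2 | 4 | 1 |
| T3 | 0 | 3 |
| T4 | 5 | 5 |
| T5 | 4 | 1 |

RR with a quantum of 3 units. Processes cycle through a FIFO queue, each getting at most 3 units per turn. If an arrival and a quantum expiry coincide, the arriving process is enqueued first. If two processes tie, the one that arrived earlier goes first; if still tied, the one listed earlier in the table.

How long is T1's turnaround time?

Gantt: | T1 0-3 | T3 3-6 | T1 6-7 | T2 7-8 | T5 8-9 | T4 9-14 |
Completion: T1=7  T2=8  T3=6  T4=14  T5=9
Turnaround (C−A): T1=7  T2=4  T3=6  T4=9  T5=5
Turnaround(T1) = completion − arrival = 7 − 0 = 7

7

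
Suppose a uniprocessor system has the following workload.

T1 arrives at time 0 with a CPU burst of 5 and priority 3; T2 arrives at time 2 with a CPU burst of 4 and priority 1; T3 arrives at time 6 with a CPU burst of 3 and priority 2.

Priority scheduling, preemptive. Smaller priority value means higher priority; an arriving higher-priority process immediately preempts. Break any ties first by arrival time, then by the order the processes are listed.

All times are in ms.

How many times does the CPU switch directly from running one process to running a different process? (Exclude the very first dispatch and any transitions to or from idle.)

3

Schedule: | T1 0-2 | T2 2-6 | T3 6-9 | T1 9-12 |
Completion: T1=12  T2=6  T3=9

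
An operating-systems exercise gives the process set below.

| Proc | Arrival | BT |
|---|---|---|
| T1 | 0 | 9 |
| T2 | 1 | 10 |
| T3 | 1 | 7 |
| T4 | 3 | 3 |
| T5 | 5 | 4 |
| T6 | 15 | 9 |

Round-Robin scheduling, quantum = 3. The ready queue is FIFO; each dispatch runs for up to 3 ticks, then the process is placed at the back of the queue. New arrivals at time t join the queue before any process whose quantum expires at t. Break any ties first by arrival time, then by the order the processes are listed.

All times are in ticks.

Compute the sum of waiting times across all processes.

Timeline: | T1 0-3 | T2 3-6 | T3 6-9 | T4 9-12 | T1 12-15 | T5 15-18 | T2 18-21 | T3 21-24 | T6 24-27 | T1 27-30 | T5 30-31 | T2 31-34 | T3 34-35 | T6 35-38 | T2 38-39 | T6 39-42 |
Completion: T1=30  T2=39  T3=35  T4=12  T5=31  T6=42
Waiting = turnaround − burst: T1=21, T2=28, T3=27, T4=6, T5=22, T6=18
Total waiting = 21 + 28 + 27 + 6 + 22 + 18 = 122

122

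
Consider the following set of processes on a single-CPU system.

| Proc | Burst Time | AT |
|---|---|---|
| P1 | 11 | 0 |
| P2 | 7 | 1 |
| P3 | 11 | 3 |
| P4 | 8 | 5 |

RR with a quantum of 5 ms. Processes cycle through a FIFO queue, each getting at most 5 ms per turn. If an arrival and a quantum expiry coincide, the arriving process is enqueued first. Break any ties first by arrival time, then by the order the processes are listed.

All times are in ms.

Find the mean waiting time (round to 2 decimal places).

22.25

Gantt: | P1 0-5 | P2 5-10 | P3 10-15 | P4 15-20 | P1 20-25 | P2 25-27 | P3 27-32 | P4 32-35 | P1 35-36 | P3 36-37 |
Completion: P1=36  P2=27  P3=37  P4=35
Turnaround (C−A): P1=36  P2=26  P3=34  P4=30
Waiting times: P1=25, P2=19, P3=23, P4=22
Average waiting = (25+19+23+22) / 4 = 89/4 = 22.25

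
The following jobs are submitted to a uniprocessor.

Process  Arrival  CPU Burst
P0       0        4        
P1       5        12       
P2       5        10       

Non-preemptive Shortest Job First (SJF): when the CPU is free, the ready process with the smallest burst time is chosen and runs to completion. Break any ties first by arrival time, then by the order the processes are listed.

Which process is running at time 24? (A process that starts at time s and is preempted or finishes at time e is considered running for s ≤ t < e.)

P1

Timeline: | P0 0-4 | idle 4-5 | P2 5-15 | P1 15-27 |
Completion: P0=4  P1=27  P2=15
Turnaround (C−A): P0=4  P1=22  P2=10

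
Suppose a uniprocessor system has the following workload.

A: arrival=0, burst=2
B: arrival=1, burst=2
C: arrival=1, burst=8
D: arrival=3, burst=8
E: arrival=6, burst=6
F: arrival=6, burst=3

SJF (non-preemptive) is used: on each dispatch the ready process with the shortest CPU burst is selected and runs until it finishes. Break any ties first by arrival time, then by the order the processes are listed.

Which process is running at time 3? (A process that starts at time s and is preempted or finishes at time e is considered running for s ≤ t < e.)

Gantt: | A 0-2 | B 2-4 | C 4-12 | F 12-15 | E 15-21 | D 21-29 |
Completion: A=2  B=4  C=12  D=29  E=21  F=15
Turnaround (C−A): A=2  B=3  C=11  D=26  E=15  F=9

B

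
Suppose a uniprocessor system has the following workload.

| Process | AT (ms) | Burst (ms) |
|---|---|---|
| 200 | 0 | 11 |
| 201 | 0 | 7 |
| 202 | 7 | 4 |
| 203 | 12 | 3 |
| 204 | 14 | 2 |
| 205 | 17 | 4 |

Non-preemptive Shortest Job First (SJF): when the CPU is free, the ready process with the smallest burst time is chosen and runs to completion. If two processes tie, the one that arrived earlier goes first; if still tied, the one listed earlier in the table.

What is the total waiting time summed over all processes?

Timeline: | 201 0-7 | 202 7-11 | 200 11-22 | 204 22-24 | 203 24-27 | 205 27-31 |
Completion: 200=22  201=7  202=11  203=27  204=24  205=31
Turnaround (C−A): 200=22  201=7  202=4  203=15  204=10  205=14
Waiting = turnaround − burst: 200=11, 201=0, 202=0, 203=12, 204=8, 205=10
Total waiting = 11 + 0 + 0 + 12 + 8 + 10 = 41

41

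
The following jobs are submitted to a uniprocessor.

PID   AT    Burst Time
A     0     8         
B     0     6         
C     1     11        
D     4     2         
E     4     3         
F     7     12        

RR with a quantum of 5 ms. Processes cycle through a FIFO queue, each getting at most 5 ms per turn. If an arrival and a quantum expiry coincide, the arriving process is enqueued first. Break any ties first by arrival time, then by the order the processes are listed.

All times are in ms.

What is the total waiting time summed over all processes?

113

Schedule: | A 0-5 | B 5-10 | C 10-15 | D 15-17 | E 17-20 | A 20-23 | F 23-28 | B 28-29 | C 29-34 | F 34-39 | C 39-40 | F 40-42 |
Completion: A=23  B=29  C=40  D=17  E=20  F=42
Waiting = turnaround − burst: A=15, B=23, C=28, D=11, E=13, F=23
Total waiting = 15 + 23 + 28 + 11 + 13 + 23 = 113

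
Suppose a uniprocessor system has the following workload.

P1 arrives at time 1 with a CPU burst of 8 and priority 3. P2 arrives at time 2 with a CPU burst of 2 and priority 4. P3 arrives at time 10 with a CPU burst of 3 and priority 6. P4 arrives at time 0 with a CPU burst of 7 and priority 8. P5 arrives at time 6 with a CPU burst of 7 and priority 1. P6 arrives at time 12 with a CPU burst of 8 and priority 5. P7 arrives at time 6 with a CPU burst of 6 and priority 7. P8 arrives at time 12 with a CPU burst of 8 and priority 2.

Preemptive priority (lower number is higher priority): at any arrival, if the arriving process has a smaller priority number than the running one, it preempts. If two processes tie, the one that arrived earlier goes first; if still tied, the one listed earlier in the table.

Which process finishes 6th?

Gantt: | P4 0-1 | P1 1-6 | P5 6-13 | P8 13-21 | P1 21-24 | P2 24-26 | P6 26-34 | P3 34-37 | P7 37-43 | P4 43-49 |
Completion: P1=24  P2=26  P3=37  P4=49  P5=13  P6=34  P7=43  P8=21
Turnaround (C−A): P1=23  P2=24  P3=27  P4=49  P5=7  P6=22  P7=37  P8=9
Finish order: P5 → P8 → P1 → P2 → P6 → P3 → P7 → P4

P3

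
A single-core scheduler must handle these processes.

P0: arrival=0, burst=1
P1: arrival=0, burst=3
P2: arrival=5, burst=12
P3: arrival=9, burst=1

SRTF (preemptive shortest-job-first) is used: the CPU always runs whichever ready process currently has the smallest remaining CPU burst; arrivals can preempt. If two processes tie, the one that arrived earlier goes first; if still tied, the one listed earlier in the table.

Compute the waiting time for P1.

Schedule: | P0 0-1 | P1 1-4 | idle 4-5 | P2 5-9 | P3 9-10 | P2 10-18 |
Completion: P0=1  P1=4  P2=18  P3=10
Waiting(P1) = turnaround − burst = 4 − 3 = 1

1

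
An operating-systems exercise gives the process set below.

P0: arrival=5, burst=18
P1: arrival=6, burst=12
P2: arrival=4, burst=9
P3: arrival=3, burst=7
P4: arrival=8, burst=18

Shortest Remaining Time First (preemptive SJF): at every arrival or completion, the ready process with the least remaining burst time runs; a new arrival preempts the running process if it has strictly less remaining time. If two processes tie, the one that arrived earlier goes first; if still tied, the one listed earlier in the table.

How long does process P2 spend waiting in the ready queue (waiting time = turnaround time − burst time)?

6

Timeline: | idle 0-3 | P3 3-10 | P2 10-19 | P1 19-31 | P0 31-49 | P4 49-67 |
Completion: P0=49  P1=31  P2=19  P3=10  P4=67
Waiting(P2) = turnaround − burst = 15 − 9 = 6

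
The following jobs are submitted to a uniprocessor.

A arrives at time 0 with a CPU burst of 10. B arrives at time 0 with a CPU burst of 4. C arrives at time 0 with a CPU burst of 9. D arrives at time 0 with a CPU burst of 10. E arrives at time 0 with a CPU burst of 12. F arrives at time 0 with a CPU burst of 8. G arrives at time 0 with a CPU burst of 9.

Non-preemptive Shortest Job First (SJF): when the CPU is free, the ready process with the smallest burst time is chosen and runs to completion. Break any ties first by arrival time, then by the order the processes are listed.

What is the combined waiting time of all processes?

Schedule: | B 0-4 | F 4-12 | C 12-21 | G 21-30 | A 30-40 | D 40-50 | E 50-62 |
Completion: A=40  B=4  C=21  D=50  E=62  F=12  G=30
Waiting = turnaround − burst: A=30, B=0, C=12, D=40, E=50, F=4, G=21
Total waiting = 30 + 0 + 12 + 40 + 50 + 4 + 21 = 157

157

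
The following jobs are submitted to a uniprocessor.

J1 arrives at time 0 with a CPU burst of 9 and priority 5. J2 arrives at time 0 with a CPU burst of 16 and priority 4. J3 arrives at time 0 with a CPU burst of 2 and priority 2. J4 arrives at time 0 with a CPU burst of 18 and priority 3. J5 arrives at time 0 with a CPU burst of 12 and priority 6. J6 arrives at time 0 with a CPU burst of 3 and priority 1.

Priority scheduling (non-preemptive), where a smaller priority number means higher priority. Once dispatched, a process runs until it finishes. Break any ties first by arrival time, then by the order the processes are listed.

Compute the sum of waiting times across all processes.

Gantt: | J6 0-3 | J3 3-5 | J4 5-23 | J2 23-39 | J1 39-48 | J5 48-60 |
Completion: J1=48  J2=39  J3=5  J4=23  J5=60  J6=3
Turnaround (C−A): J1=48  J2=39  J3=5  J4=23  J5=60  J6=3
Waiting = turnaround − burst: J1=39, J2=23, J3=3, J4=5, J5=48, J6=0
Total waiting = 39 + 23 + 3 + 5 + 48 + 0 = 118

118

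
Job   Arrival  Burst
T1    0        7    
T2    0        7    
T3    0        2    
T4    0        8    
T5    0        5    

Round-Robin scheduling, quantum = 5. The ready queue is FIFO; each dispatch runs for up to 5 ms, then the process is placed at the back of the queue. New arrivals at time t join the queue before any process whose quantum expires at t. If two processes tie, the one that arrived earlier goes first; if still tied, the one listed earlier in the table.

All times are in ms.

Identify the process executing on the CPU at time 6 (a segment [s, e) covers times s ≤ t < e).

Gantt: | T1 0-5 | T2 5-10 | T3 10-12 | T4 12-17 | T5 17-22 | T1 22-24 | T2 24-26 | T4 26-29 |
Completion: T1=24  T2=26  T3=12  T4=29  T5=22
Turnaround (C−A): T1=24  T2=26  T3=12  T4=29  T5=22

T2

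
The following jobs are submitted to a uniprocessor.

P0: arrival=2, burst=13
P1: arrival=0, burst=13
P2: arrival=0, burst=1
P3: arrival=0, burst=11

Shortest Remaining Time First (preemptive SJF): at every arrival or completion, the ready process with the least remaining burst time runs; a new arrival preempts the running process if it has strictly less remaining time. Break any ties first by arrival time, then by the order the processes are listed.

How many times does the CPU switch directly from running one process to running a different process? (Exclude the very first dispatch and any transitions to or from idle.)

3

Timeline: | P2 0-1 | P3 1-12 | P1 12-25 | P0 25-38 |
Completion: P0=38  P1=25  P2=1  P3=12
Turnaround (C−A): P0=36  P1=25  P2=1  P3=12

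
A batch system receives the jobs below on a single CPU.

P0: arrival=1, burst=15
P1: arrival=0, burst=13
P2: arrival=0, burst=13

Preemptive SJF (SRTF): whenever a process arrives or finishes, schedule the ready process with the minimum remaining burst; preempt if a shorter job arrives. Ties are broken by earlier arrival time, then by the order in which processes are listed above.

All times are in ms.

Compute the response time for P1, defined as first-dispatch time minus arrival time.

Timeline: | P1 0-13 | P2 13-26 | P0 26-41 |
Completion: P0=41  P1=13  P2=26
Turnaround (C−A): P0=40  P1=13  P2=26
Response(P1) = first start − arrival = 0 − 0 = 0

0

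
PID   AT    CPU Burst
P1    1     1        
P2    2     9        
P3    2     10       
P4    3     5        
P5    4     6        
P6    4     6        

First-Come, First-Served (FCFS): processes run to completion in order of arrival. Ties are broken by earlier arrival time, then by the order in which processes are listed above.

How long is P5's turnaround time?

28

Schedule: | idle 0-1 | P1 1-2 | P2 2-11 | P3 11-21 | P4 21-26 | P5 26-32 | P6 32-38 |
Completion: P1=2  P2=11  P3=21  P4=26  P5=32  P6=38
Turnaround(P5) = completion − arrival = 32 − 4 = 28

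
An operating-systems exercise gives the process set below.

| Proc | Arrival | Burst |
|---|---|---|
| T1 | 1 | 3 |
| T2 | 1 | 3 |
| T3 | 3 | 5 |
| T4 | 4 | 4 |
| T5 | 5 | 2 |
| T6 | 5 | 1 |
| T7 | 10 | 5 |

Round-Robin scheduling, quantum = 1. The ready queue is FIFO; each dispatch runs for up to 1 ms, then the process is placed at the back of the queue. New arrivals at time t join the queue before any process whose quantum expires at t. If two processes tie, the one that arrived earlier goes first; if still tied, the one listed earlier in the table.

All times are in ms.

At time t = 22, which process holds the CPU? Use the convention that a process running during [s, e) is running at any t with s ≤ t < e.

T7

Timeline: | idle 0-1 | T1 1-2 | T2 2-3 | T1 3-4 | T3 4-5 | T2 5-6 | T4 6-7 | T1 7-8 | T5 8-9 | T6 9-10 | T3 10-11 | T2 11-12 | T4 12-13 | T5 13-14 | T7 14-15 | T3 15-16 | T4 16-17 | T7 17-18 | T3 18-19 | T4 19-20 | T7 20-21 | T3 21-22 | T7 22-24 |
Completion: T1=8  T2=12  T3=22  T4=20  T5=14  T6=10  T7=24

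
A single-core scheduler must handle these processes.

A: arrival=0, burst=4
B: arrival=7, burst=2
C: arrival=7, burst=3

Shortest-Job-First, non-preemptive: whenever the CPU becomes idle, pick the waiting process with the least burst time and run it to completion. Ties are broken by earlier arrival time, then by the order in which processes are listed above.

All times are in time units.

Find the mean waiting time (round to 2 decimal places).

Gantt: | A 0-4 | idle 4-7 | B 7-9 | C 9-12 |
Completion: A=4  B=9  C=12
Waiting times: A=0, B=0, C=2
Average waiting = (0+0+2) / 3 = 2/3 = 0.67

0.67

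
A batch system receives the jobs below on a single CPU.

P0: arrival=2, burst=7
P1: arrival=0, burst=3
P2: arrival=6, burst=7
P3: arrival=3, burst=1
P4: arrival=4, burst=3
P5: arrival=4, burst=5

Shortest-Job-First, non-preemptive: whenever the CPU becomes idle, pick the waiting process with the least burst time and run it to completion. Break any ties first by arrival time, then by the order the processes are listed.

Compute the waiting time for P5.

3

Timeline: | P1 0-3 | P3 3-4 | P4 4-7 | P5 7-12 | P0 12-19 | P2 19-26 |
Completion: P0=19  P1=3  P2=26  P3=4  P4=7  P5=12
Waiting(P5) = turnaround − burst = 8 − 5 = 3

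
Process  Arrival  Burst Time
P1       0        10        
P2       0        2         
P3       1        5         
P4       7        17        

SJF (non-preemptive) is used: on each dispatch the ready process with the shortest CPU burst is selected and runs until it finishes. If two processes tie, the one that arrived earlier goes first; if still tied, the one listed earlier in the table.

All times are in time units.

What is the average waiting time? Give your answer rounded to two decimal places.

4.50

Gantt: | P2 0-2 | P3 2-7 | P1 7-17 | P4 17-34 |
Completion: P1=17  P2=2  P3=7  P4=34
Waiting times: P1=7, P2=0, P3=1, P4=10
Average waiting = (7+0+1+10) / 4 = 18/4 = 4.50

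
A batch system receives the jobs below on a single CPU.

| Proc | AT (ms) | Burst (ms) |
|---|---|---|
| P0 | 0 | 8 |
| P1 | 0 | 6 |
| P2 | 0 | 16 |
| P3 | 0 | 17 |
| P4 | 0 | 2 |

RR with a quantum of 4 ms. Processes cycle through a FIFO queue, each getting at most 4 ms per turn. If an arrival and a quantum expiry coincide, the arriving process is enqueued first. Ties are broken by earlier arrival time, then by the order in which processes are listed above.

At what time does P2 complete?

44

Gantt: | P0 0-4 | P1 4-8 | P2 8-12 | P3 12-16 | P4 16-18 | P0 18-22 | P1 22-24 | P2 24-28 | P3 28-32 | P2 32-36 | P3 36-40 | P2 40-44 | P3 44-49 |
Completion: P0=22  P1=24  P2=44  P3=49  P4=18
Turnaround (C−A): P0=22  P1=24  P2=44  P3=49  P4=18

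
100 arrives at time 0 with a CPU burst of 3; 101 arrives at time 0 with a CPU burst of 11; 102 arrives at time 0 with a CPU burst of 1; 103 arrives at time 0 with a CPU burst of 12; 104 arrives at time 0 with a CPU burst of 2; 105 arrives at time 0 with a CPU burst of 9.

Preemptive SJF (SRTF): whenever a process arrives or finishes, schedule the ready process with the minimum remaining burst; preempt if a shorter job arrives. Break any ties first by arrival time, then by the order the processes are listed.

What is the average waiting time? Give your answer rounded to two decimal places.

Gantt: | 102 0-1 | 104 1-3 | 100 3-6 | 105 6-15 | 101 15-26 | 103 26-38 |
Completion: 100=6  101=26  102=1  103=38  104=3  105=15
Turnaround (C−A): 100=6  101=26  102=1  103=38  104=3  105=15
Waiting times: 100=3, 101=15, 102=0, 103=26, 104=1, 105=6
Average waiting = (3+15+0+26+1+6) / 6 = 51/6 = 8.50

8.50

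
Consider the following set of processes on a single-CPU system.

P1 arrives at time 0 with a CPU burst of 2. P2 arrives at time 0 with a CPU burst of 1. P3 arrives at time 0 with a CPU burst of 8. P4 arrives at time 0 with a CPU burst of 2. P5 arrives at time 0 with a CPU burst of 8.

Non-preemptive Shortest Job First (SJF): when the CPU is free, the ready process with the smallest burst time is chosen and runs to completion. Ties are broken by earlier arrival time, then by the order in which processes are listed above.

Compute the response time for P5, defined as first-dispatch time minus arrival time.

13

Schedule: | P2 0-1 | P1 1-3 | P4 3-5 | P3 5-13 | P5 13-21 |
Completion: P1=3  P2=1  P3=13  P4=5  P5=21
Turnaround (C−A): P1=3  P2=1  P3=13  P4=5  P5=21
Response(P5) = first start − arrival = 13 − 0 = 13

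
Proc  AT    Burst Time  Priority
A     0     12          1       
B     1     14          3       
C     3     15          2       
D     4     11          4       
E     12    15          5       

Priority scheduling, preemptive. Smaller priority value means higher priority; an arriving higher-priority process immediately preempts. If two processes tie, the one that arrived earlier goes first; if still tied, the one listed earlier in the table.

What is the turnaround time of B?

Timeline: | A 0-12 | C 12-27 | B 27-41 | D 41-52 | E 52-67 |
Completion: A=12  B=41  C=27  D=52  E=67
Turnaround (C−A): A=12  B=40  C=24  D=48  E=55
Turnaround(B) = completion − arrival = 41 − 1 = 40

40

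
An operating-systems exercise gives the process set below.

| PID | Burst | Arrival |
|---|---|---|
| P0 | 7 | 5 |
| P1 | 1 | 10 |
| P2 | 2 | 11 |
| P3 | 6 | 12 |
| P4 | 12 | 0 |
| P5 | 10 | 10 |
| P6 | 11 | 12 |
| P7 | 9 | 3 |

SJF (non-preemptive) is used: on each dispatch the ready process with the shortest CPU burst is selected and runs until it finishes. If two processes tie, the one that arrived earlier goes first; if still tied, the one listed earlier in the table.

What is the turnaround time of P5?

Gantt: | P4 0-12 | P1 12-13 | P2 13-15 | P3 15-21 | P0 21-28 | P7 28-37 | P5 37-47 | P6 47-58 |
Completion: P0=28  P1=13  P2=15  P3=21  P4=12  P5=47  P6=58  P7=37
Turnaround(P5) = completion − arrival = 47 − 10 = 37

37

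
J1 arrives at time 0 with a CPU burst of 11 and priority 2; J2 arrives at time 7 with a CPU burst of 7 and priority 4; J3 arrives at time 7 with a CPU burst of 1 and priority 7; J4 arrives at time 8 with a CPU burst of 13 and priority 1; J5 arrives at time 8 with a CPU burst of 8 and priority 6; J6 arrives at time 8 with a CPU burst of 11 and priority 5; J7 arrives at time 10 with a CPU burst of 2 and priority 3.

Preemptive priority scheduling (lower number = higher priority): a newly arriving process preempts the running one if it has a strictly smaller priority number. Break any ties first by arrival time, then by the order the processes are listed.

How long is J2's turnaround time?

26

Gantt: | J1 0-8 | J4 8-21 | J1 21-24 | J7 24-26 | J2 26-33 | J6 33-44 | J5 44-52 | J3 52-53 |
Completion: J1=24  J2=33  J3=53  J4=21  J5=52  J6=44  J7=26
Turnaround (C−A): J1=24  J2=26  J3=46  J4=13  J5=44  J6=36  J7=16
Turnaround(J2) = completion − arrival = 33 − 7 = 26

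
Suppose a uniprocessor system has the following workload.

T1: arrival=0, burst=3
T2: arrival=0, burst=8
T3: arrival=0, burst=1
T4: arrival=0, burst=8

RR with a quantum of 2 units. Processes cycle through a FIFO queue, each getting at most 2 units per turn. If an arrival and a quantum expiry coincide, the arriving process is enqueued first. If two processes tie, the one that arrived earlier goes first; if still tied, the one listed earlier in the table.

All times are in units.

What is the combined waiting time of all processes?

31

Gantt: | T1 0-2 | T2 2-4 | T3 4-5 | T4 5-7 | T1 7-8 | T2 8-10 | T4 10-12 | T2 12-14 | T4 14-16 | T2 16-18 | T4 18-20 |
Completion: T1=8  T2=18  T3=5  T4=20
Turnaround (C−A): T1=8  T2=18  T3=5  T4=20
Waiting = turnaround − burst: T1=5, T2=10, T3=4, T4=12
Total waiting = 5 + 10 + 4 + 12 = 31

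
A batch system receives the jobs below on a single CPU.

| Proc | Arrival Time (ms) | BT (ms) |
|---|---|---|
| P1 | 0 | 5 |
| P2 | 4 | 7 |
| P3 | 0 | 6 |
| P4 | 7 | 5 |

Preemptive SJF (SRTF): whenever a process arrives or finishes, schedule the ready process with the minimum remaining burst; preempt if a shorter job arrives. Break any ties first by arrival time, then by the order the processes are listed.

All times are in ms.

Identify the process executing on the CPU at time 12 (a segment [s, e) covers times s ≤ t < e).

P4

Timeline: | P1 0-5 | P3 5-11 | P4 11-16 | P2 16-23 |
Completion: P1=5  P2=23  P3=11  P4=16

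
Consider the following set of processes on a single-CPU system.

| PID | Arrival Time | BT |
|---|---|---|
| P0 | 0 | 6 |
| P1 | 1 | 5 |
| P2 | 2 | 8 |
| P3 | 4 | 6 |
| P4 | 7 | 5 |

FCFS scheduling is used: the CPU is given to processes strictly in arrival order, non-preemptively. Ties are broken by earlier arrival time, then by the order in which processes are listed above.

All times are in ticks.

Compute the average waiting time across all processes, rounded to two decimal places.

Schedule: | P0 0-6 | P1 6-11 | P2 11-19 | P3 19-25 | P4 25-30 |
Completion: P0=6  P1=11  P2=19  P3=25  P4=30
Turnaround (C−A): P0=6  P1=10  P2=17  P3=21  P4=23
Waiting times: P0=0, P1=5, P2=9, P3=15, P4=18
Average waiting = (0+5+9+15+18) / 5 = 47/5 = 9.40

9.40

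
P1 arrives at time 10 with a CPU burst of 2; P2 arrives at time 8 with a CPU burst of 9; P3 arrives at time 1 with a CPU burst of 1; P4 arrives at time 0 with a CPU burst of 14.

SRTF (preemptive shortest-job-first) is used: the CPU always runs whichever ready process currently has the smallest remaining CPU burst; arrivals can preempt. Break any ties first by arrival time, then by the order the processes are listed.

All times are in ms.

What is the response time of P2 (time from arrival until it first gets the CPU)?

Timeline: | P4 0-1 | P3 1-2 | P4 2-10 | P1 10-12 | P4 12-17 | P2 17-26 |
Completion: P1=12  P2=26  P3=2  P4=17
Turnaround (C−A): P1=2  P2=18  P3=1  P4=17
Response(P2) = first start − arrival = 17 − 8 = 9

9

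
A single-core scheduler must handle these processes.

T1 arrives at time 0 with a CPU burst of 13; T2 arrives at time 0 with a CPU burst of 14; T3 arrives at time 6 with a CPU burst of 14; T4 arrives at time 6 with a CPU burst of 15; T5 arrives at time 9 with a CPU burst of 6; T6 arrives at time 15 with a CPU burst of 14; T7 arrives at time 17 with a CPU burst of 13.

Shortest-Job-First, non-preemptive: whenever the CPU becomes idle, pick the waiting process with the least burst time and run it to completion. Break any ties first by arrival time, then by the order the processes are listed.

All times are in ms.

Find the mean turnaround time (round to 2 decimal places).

40.00

Timeline: | T1 0-13 | T5 13-19 | T7 19-32 | T2 32-46 | T3 46-60 | T6 60-74 | T4 74-89 |
Completion: T1=13  T2=46  T3=60  T4=89  T5=19  T6=74  T7=32
Turnaround (C−A): T1=13  T2=46  T3=54  T4=83  T5=10  T6=59  T7=15
Turnaround times: T1=13, T2=46, T3=54, T4=83, T5=10, T6=59, T7=15
Average turnaround = (13+46+54+83+10+59+15) / 7 = 280/7 = 40.00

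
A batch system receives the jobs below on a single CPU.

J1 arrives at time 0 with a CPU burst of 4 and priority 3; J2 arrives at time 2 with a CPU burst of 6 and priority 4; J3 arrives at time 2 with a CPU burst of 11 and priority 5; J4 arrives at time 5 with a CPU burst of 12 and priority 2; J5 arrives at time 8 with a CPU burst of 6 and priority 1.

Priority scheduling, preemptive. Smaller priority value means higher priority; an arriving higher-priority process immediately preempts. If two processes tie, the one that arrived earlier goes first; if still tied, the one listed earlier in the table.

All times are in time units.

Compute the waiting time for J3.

Gantt: | J1 0-4 | J2 4-5 | J4 5-8 | J5 8-14 | J4 14-23 | J2 23-28 | J3 28-39 |
Completion: J1=4  J2=28  J3=39  J4=23  J5=14
Turnaround (C−A): J1=4  J2=26  J3=37  J4=18  J5=6
Waiting(J3) = turnaround − burst = 37 − 11 = 26

26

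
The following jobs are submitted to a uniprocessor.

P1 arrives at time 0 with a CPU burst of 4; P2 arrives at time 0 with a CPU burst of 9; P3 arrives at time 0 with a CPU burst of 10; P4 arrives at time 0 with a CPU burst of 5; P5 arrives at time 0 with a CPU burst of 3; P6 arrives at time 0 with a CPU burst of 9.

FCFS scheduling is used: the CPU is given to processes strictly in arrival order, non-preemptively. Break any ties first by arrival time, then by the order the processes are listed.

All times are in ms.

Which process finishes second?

Gantt: | P1 0-4 | P2 4-13 | P3 13-23 | P4 23-28 | P5 28-31 | P6 31-40 |
Completion: P1=4  P2=13  P3=23  P4=28  P5=31  P6=40
Finish order: P1 → P2 → P3 → P4 → P5 → P6

P2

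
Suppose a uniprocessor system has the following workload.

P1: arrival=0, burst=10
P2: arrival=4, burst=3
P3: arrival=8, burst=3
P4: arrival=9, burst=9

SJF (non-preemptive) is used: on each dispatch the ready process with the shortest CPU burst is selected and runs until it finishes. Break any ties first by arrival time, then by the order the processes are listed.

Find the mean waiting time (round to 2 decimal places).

4.50

Timeline: | P1 0-10 | P2 10-13 | P3 13-16 | P4 16-25 |
Completion: P1=10  P2=13  P3=16  P4=25
Waiting times: P1=0, P2=6, P3=5, P4=7
Average waiting = (0+6+5+7) / 4 = 18/4 = 4.50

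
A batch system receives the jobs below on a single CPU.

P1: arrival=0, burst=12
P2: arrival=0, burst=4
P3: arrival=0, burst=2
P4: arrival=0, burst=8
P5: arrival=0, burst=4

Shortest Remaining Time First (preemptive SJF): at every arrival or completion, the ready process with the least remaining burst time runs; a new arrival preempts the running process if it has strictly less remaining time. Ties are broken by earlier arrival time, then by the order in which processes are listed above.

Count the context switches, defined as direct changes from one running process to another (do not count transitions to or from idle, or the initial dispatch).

4

Schedule: | P3 0-2 | P2 2-6 | P5 6-10 | P4 10-18 | P1 18-30 |
Completion: P1=30  P2=6  P3=2  P4=18  P5=10
Turnaround (C−A): P1=30  P2=6  P3=2  P4=18  P5=10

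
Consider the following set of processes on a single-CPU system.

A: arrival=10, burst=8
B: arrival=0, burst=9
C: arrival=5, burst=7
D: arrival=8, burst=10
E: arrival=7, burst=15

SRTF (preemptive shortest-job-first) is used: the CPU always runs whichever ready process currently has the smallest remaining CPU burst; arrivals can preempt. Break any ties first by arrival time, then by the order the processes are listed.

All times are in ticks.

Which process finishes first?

Schedule: | B 0-9 | C 9-16 | A 16-24 | D 24-34 | E 34-49 |
Completion: A=24  B=9  C=16  D=34  E=49
Turnaround (C−A): A=14  B=9  C=11  D=26  E=42
Finish order: B → C → A → D → E

B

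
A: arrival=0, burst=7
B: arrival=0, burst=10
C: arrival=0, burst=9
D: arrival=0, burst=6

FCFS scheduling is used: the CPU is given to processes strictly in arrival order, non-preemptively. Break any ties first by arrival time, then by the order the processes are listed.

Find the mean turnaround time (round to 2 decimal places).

Timeline: | A 0-7 | B 7-17 | C 17-26 | D 26-32 |
Completion: A=7  B=17  C=26  D=32
Turnaround (C−A): A=7  B=17  C=26  D=32
Turnaround times: A=7, B=17, C=26, D=32
Average turnaround = (7+17+26+32) / 4 = 82/4 = 20.50

20.50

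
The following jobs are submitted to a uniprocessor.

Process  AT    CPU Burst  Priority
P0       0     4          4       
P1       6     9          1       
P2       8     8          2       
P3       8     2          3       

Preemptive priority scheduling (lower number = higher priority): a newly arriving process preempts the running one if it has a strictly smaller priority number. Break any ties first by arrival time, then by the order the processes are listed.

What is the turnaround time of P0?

4

Timeline: | P0 0-4 | idle 4-6 | P1 6-15 | P2 15-23 | P3 23-25 |
Completion: P0=4  P1=15  P2=23  P3=25
Turnaround (C−A): P0=4  P1=9  P2=15  P3=17
Turnaround(P0) = completion − arrival = 4 − 0 = 4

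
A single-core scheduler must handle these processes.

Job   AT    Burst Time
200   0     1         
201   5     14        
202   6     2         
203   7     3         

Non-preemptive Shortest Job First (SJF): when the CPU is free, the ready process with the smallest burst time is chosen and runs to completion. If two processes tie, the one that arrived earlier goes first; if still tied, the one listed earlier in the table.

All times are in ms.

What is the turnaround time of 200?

1

Timeline: | 200 0-1 | idle 1-5 | 201 5-19 | 202 19-21 | 203 21-24 |
Completion: 200=1  201=19  202=21  203=24
Turnaround (C−A): 200=1  201=14  202=15  203=17
Turnaround(200) = completion − arrival = 1 − 0 = 1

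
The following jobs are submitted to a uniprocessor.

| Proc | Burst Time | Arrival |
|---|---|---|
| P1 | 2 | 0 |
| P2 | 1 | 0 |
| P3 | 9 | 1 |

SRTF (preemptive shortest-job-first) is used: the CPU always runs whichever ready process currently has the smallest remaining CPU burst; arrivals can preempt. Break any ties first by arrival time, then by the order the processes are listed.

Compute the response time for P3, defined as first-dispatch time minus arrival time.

2

Schedule: | P2 0-1 | P1 1-3 | P3 3-12 |
Completion: P1=3  P2=1  P3=12
Turnaround (C−A): P1=3  P2=1  P3=11
Response(P3) = first start − arrival = 3 − 1 = 2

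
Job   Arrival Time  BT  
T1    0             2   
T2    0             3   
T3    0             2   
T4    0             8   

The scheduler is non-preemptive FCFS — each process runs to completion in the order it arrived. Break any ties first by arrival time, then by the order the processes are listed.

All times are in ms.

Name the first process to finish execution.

T1

Gantt: | T1 0-2 | T2 2-5 | T3 5-7 | T4 7-15 |
Completion: T1=2  T2=5  T3=7  T4=15
Finish order: T1 → T2 → T3 → T4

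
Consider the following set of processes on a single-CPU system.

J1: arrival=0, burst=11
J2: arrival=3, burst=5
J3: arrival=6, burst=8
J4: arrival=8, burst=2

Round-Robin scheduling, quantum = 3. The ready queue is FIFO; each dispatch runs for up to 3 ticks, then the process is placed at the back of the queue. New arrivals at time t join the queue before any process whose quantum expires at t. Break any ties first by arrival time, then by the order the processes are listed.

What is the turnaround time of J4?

Timeline: | J1 0-3 | J2 3-6 | J1 6-9 | J3 9-12 | J2 12-14 | J4 14-16 | J1 16-19 | J3 19-22 | J1 22-24 | J3 24-26 |
Completion: J1=24  J2=14  J3=26  J4=16
Turnaround (C−A): J1=24  J2=11  J3=20  J4=8
Turnaround(J4) = completion − arrival = 16 − 8 = 8

8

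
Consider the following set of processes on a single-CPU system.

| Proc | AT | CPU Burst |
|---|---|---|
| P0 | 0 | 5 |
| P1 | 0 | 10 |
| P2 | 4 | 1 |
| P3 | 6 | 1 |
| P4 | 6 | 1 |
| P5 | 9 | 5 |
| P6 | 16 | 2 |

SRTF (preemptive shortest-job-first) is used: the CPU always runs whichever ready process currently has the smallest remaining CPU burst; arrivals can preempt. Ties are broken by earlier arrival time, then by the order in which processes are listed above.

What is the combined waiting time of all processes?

17

Timeline: | P0 0-5 | P2 5-6 | P3 6-7 | P4 7-8 | P1 8-9 | P5 9-14 | P1 14-16 | P6 16-18 | P1 18-25 |
Completion: P0=5  P1=25  P2=6  P3=7  P4=8  P5=14  P6=18
Waiting = turnaround − burst: P0=0, P1=15, P2=1, P3=0, P4=1, P5=0, P6=0
Total waiting = 0 + 15 + 1 + 0 + 1 + 0 + 0 = 17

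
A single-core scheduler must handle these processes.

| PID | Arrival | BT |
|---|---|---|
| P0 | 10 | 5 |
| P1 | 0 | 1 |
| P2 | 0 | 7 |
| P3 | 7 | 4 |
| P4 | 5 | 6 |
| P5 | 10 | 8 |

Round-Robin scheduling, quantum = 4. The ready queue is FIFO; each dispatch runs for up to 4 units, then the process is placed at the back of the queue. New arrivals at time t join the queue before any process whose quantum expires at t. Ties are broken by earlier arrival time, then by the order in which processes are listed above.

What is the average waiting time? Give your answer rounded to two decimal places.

7.00

Gantt: | P1 0-1 | P2 1-5 | P4 5-9 | P2 9-12 | P3 12-16 | P4 16-18 | P0 18-22 | P5 22-26 | P0 26-27 | P5 27-31 |
Completion: P0=27  P1=1  P2=12  P3=16  P4=18  P5=31
Turnaround (C−A): P0=17  P1=1  P2=12  P3=9  P4=13  P5=21
Waiting times: P0=12, P1=0, P2=5, P3=5, P4=7, P5=13
Average waiting = (12+0+5+5+7+13) / 6 = 42/6 = 7.00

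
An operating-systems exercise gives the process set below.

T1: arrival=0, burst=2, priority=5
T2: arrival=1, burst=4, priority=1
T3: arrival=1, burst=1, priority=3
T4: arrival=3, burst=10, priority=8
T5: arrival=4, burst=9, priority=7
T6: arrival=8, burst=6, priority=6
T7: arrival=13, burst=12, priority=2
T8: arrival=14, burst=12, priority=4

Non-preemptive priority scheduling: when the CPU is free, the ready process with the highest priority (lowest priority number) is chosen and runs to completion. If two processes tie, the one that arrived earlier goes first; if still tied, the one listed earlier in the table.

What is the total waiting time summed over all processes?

101

Gantt: | T1 0-2 | T2 2-6 | T3 6-7 | T5 7-16 | T7 16-28 | T8 28-40 | T6 40-46 | T4 46-56 |
Completion: T1=2  T2=6  T3=7  T4=56  T5=16  T6=46  T7=28  T8=40
Turnaround (C−A): T1=2  T2=5  T3=6  T4=53  T5=12  T6=38  T7=15  T8=26
Waiting = turnaround − burst: T1=0, T2=1, T3=5, T4=43, T5=3, T6=32, T7=3, T8=14
Total waiting = 0 + 1 + 5 + 43 + 3 + 32 + 3 + 14 = 101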